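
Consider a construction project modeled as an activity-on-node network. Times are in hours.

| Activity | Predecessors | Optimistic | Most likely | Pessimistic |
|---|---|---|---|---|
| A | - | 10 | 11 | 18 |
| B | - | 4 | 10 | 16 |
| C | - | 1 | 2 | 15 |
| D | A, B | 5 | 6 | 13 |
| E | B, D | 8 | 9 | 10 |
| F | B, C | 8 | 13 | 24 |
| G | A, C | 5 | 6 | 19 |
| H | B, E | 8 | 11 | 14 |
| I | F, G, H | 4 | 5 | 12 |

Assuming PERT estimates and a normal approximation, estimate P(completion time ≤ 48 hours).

0.881

te_A = (10 + 4·11 + 18)/6 = 72/6 = 12; σ²_A = ((18−10)/6)² = 1.778
te_B = (4 + 4·10 + 16)/6 = 60/6 = 10; σ²_B = ((16−4)/6)² = 4.000
te_C = (1 + 4·2 + 15)/6 = 24/6 = 4; σ²_C = ((15−1)/6)² = 5.444
te_D = (5 + 4·6 + 13)/6 = 42/6 = 7; σ²_D = ((13−5)/6)² = 1.778
te_E = (8 + 4·9 + 10)/6 = 54/6 = 9; σ²_E = ((10−8)/6)² = 0.111
te_F = (8 + 4·13 + 24)/6 = 84/6 = 14; σ²_F = ((24−8)/6)² = 7.111
te_G = (5 + 4·6 + 19)/6 = 48/6 = 8; σ²_G = ((19−5)/6)² = 5.444
te_H = (8 + 4·11 + 14)/6 = 66/6 = 11; σ²_H = ((14−8)/6)² = 1.000
te_I = (4 + 4·5 + 12)/6 = 36/6 = 6; σ²_I = ((12−4)/6)² = 1.778

Forward pass:
ES_A = 0; EF_A = 12
ES_B = 0; EF_B = 10
ES_C = 0; EF_C = 4
ES_D = max(EF_A=12, EF_B=10) = 12; EF_D = 12+7 = 19
ES_E = max(EF_B=10, EF_D=19) = 19; EF_E = 19+9 = 28
ES_F = max(EF_B=10, EF_C=4) = 10; EF_F = 10+14 = 24
ES_G = max(EF_A=12, EF_C=4) = 12; EF_G = 12+8 = 20
ES_H = max(EF_B=10, EF_E=28) = 28; EF_H = 28+11 = 39
ES_I = max(EF_F=24, EF_G=20, EF_H=39) = 39; EF_I = 39+6 = 45
Expected project duration μ = 45 hours. Critical path: A → D → E → H → I.

Variance along critical path = 1.778 + 1.778 + 0.111 + 1.000 + 1.778 = 6.444; σ = √6.444 = 2.539 hours.
Z = (48 − 45) / 2.539 = 1.182
P(T ≤ 48) = Φ(1.182) ≈ 0.881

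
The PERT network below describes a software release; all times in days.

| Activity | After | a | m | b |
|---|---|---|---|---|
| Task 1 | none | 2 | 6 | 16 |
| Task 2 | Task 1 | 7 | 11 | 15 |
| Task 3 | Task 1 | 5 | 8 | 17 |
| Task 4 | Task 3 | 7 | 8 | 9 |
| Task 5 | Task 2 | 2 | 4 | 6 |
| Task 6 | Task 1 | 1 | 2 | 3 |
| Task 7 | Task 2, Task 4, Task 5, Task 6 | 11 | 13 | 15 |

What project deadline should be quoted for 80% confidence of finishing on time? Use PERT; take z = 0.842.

39.7 days

te_Task 1 = (2 + 4·6 + 16)/6 = 42/6 = 7; σ²_Task 1 = ((16−2)/6)² = 5.444
te_Task 2 = (7 + 4·11 + 15)/6 = 66/6 = 11; σ²_Task 2 = ((15−7)/6)² = 1.778
te_Task 3 = (5 + 4·8 + 17)/6 = 54/6 = 9; σ²_Task 3 = ((17−5)/6)² = 4.000
te_Task 4 = (7 + 4·8 + 9)/6 = 48/6 = 8; σ²_Task 4 = ((9−7)/6)² = 0.111
te_Task 5 = (2 + 4·4 + 6)/6 = 24/6 = 4; σ²_Task 5 = ((6−2)/6)² = 0.444
te_Task 6 = (1 + 4·2 + 3)/6 = 12/6 = 2; σ²_Task 6 = ((3−1)/6)² = 0.111
te_Task 7 = (11 + 4·13 + 15)/6 = 78/6 = 13; σ²_Task 7 = ((15−11)/6)² = 0.444

Forward pass:
ES_Task 1 = 0; EF_Task 1 = 7
ES_Task 2 = 7; EF_Task 2 = 7+11 = 18
ES_Task 3 = 7; EF_Task 3 = 7+9 = 16
ES_Task 4 = 16; EF_Task 4 = 16+8 = 24
ES_Task 5 = 18; EF_Task 5 = 18+4 = 22
ES_Task 6 = 7; EF_Task 6 = 7+2 = 9
ES_Task 7 = max(EF_Task 2=18, EF_Task 4=24, EF_Task 5=22, EF_Task 6=9) = 24; EF_Task 7 = 24+13 = 37
Expected project duration μ = 37 days. Critical path: Task 1 → Task 3 → Task 4 → Task 7.

Variance along critical path = 5.444 + 4.000 + 0.111 + 0.444 = 10.000; σ = 3.162 days.
D = μ + z·σ = 37 + 0.842·3.162 = 39.7 days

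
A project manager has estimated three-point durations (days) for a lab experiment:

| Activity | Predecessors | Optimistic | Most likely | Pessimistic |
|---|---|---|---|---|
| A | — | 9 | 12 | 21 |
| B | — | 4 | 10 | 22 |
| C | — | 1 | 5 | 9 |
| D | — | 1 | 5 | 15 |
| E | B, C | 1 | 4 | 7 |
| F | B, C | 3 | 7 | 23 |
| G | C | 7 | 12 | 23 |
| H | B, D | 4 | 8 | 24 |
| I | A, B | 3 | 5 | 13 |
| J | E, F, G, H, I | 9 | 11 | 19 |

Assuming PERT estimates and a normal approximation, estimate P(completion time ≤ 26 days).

te_A = (9 + 4·12 + 21)/6 = 78/6 = 13; σ²_A = ((21−9)/6)² = 4.000
te_B = (4 + 4·10 + 22)/6 = 66/6 = 11; σ²_B = ((22−4)/6)² = 9.000
te_C = (1 + 4·5 + 9)/6 = 30/6 = 5; σ²_C = ((9−1)/6)² = 1.778
te_D = (1 + 4·5 + 15)/6 = 36/6 = 6; σ²_D = ((15−1)/6)² = 5.444
te_E = (1 + 4·4 + 7)/6 = 24/6 = 4; σ²_E = ((7−1)/6)² = 1.000
te_F = (3 + 4·7 + 23)/6 = 54/6 = 9; σ²_F = ((23−3)/6)² = 11.111
te_G = (7 + 4·12 + 23)/6 = 78/6 = 13; σ²_G = ((23−7)/6)² = 7.111
te_H = (4 + 4·8 + 24)/6 = 60/6 = 10; σ²_H = ((24−4)/6)² = 11.111
te_I = (3 + 4·5 + 13)/6 = 36/6 = 6; σ²_I = ((13−3)/6)² = 2.778
te_J = (9 + 4·11 + 19)/6 = 72/6 = 12; σ²_J = ((19−9)/6)² = 2.778

Forward pass:
ES_A = 0; EF_A = 13
ES_B = 0; EF_B = 11
ES_C = 0; EF_C = 5
ES_D = 0; EF_D = 6
ES_E = max(EF_B=11, EF_C=5) = 11; EF_E = 11+4 = 15
ES_F = max(EF_B=11, EF_C=5) = 11; EF_F = 11+9 = 20
ES_G = 5; EF_G = 5+13 = 18
ES_H = max(EF_B=11, EF_D=6) = 11; EF_H = 11+10 = 21
ES_I = max(EF_A=13, EF_B=11) = 13; EF_I = 13+6 = 19
ES_J = max(EF_E=15, EF_F=20, EF_G=18, EF_H=21, EF_I=19) = 21; EF_J = 21+12 = 33
Expected project duration μ = 33 days. Critical path: B → H → J.

Variance along critical path = 9.000 + 11.111 + 2.778 = 22.889; σ = √22.889 = 4.784 days.
Z = (26 − 33) / 4.784 = -1.463
P(T ≤ 26) = Φ(-1.463) ≈ 0.072

0.072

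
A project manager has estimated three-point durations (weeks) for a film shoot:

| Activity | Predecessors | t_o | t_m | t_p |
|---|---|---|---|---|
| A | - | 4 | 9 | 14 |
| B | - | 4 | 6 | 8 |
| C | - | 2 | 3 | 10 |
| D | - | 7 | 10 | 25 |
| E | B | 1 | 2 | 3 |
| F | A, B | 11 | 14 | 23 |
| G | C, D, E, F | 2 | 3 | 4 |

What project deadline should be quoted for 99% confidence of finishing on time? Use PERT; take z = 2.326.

te_A = (4 + 4·9 + 14)/6 = 54/6 = 9; σ²_A = ((14−4)/6)² = 2.778
te_B = (4 + 4·6 + 8)/6 = 36/6 = 6; σ²_B = ((8−4)/6)² = 0.444
te_C = (2 + 4·3 + 10)/6 = 24/6 = 4; σ²_C = ((10−2)/6)² = 1.778
te_D = (7 + 4·10 + 25)/6 = 72/6 = 12; σ²_D = ((25−7)/6)² = 9.000
te_E = (1 + 4·2 + 3)/6 = 12/6 = 2; σ²_E = ((3−1)/6)² = 0.111
te_F = (11 + 4·14 + 23)/6 = 90/6 = 15; σ²_F = ((23−11)/6)² = 4.000
te_G = (2 + 4·3 + 4)/6 = 18/6 = 3; σ²_G = ((4−2)/6)² = 0.111

Forward pass:
ES_A = 0; EF_A = 9
ES_B = 0; EF_B = 6
ES_C = 0; EF_C = 4
ES_D = 0; EF_D = 12
ES_E = 6; EF_E = 6+2 = 8
ES_F = max(EF_A=9, EF_B=6) = 9; EF_F = 9+15 = 24
ES_G = max(EF_C=4, EF_D=12, EF_E=8, EF_F=24) = 24; EF_G = 24+3 = 27
Expected project duration μ = 27 weeks. Critical path: A → F → G.

Variance along critical path = 2.778 + 4.000 + 0.111 = 6.889; σ = 2.625 weeks.
D = μ + z·σ = 27 + 2.326·2.625 = 33.1 weeks

33.1 weeks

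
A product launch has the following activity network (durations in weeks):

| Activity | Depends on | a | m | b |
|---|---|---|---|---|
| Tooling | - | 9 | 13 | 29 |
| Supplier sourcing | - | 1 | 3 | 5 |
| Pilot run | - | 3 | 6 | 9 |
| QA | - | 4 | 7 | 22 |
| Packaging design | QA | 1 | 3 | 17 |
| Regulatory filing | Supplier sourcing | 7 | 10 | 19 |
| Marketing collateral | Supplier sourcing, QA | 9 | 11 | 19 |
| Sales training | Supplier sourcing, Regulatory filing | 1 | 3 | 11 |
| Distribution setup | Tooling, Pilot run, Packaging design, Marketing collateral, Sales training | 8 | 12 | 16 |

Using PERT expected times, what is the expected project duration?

33 weeks

te_Tooling = (9 + 4·13 + 29)/6 = 90/6 = 15
te_Supplier sourcing = (1 + 4·3 + 5)/6 = 18/6 = 3
te_Pilot run = (3 + 4·6 + 9)/6 = 36/6 = 6
te_QA = (4 + 4·7 + 22)/6 = 54/6 = 9
te_Packaging design = (1 + 4·3 + 17)/6 = 30/6 = 5
te_Regulatory filing = (7 + 4·10 + 19)/6 = 66/6 = 11
te_Marketing collateral = (9 + 4·11 + 19)/6 = 72/6 = 12
te_Sales training = (1 + 4·3 + 11)/6 = 24/6 = 4
te_Distribution setup = (8 + 4·12 + 16)/6 = 72/6 = 12

Forward pass:
ES_Tooling = 0; EF_Tooling = 15
ES_Supplier sourcing = 0; EF_Supplier sourcing = 3
ES_Pilot run = 0; EF_Pilot run = 6
ES_QA = 0; EF_QA = 9
ES_Packaging design = 9; EF_Packaging design = 9+5 = 14
ES_Regulatory filing = 3; EF_Regulatory filing = 3+11 = 14
ES_Marketing collateral = max(EF_Supplier sourcing=3, EF_QA=9) = 9; EF_Marketing collateral = 9+12 = 21
ES_Sales training = max(EF_Supplier sourcing=3, EF_Regulatory filing=14) = 14; EF_Sales training = 14+4 = 18
ES_Distribution setup = max(EF_Tooling=15, EF_Pilot run=6, EF_Packaging design=14, EF_Marketing collateral=21, EF_Sales training=18) = 21; EF_Distribution setup = 21+12 = 33
Expected project duration μ = 33 weeks. Critical path: QA → Marketing collateral → Distribution setup.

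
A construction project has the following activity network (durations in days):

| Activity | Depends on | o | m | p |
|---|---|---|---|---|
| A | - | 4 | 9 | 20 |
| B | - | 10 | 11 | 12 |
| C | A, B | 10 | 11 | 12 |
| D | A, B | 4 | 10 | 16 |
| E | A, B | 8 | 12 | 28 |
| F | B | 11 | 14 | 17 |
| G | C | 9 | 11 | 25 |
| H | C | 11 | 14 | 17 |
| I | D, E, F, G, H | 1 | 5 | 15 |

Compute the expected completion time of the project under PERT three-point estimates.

42 days

te_A = (4 + 4·9 + 20)/6 = 60/6 = 10
te_B = (10 + 4·11 + 12)/6 = 66/6 = 11
te_C = (10 + 4·11 + 12)/6 = 66/6 = 11
te_D = (4 + 4·10 + 16)/6 = 60/6 = 10
te_E = (8 + 4·12 + 28)/6 = 84/6 = 14
te_F = (11 + 4·14 + 17)/6 = 84/6 = 14
te_G = (9 + 4·11 + 25)/6 = 78/6 = 13
te_H = (11 + 4·14 + 17)/6 = 84/6 = 14
te_I = (1 + 4·5 + 15)/6 = 36/6 = 6

Forward pass:
ES_A = 0; EF_A = 10
ES_B = 0; EF_B = 11
ES_C = max(EF_A=10, EF_B=11) = 11; EF_C = 11+11 = 22
ES_D = max(EF_A=10, EF_B=11) = 11; EF_D = 11+10 = 21
ES_E = max(EF_A=10, EF_B=11) = 11; EF_E = 11+14 = 25
ES_F = 11; EF_F = 11+14 = 25
ES_G = 22; EF_G = 22+13 = 35
ES_H = 22; EF_H = 22+14 = 36
ES_I = max(EF_D=21, EF_E=25, EF_F=25, EF_G=35, EF_H=36) = 36; EF_I = 36+6 = 42
Expected project duration μ = 42 days. Critical path: B → C → H → I.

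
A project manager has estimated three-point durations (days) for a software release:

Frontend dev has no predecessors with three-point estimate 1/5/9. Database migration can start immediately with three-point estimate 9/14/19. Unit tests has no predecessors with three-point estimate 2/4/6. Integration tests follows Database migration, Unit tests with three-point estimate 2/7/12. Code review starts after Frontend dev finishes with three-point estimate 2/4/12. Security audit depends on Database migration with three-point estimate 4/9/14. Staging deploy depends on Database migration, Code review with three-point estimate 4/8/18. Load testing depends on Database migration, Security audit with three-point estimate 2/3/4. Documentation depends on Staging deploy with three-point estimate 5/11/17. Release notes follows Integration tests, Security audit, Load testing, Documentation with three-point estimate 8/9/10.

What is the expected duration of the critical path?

43 days

te_Frontend dev = (1 + 4·5 + 9)/6 = 30/6 = 5
te_Database migration = (9 + 4·14 + 19)/6 = 84/6 = 14
te_Unit tests = (2 + 4·4 + 6)/6 = 24/6 = 4
te_Integration tests = (2 + 4·7 + 12)/6 = 42/6 = 7
te_Code review = (2 + 4·4 + 12)/6 = 30/6 = 5
te_Security audit = (4 + 4·9 + 14)/6 = 54/6 = 9
te_Staging deploy = (4 + 4·8 + 18)/6 = 54/6 = 9
te_Load testing = (2 + 4·3 + 4)/6 = 18/6 = 3
te_Documentation = (5 + 4·11 + 17)/6 = 66/6 = 11
te_Release notes = (8 + 4·9 + 10)/6 = 54/6 = 9

Forward pass:
ES_Frontend dev = 0; EF_Frontend dev = 5
ES_Database migration = 0; EF_Database migration = 14
ES_Unit tests = 0; EF_Unit tests = 4
ES_Integration tests = max(EF_Database migration=14, EF_Unit tests=4) = 14; EF_Integration tests = 14+7 = 21
ES_Code review = 5; EF_Code review = 5+5 = 10
ES_Security audit = 14; EF_Security audit = 14+9 = 23
ES_Staging deploy = max(EF_Database migration=14, EF_Code review=10) = 14; EF_Staging deploy = 14+9 = 23
ES_Load testing = max(EF_Database migration=14, EF_Security audit=23) = 23; EF_Load testing = 23+3 = 26
ES_Documentation = 23; EF_Documentation = 23+11 = 34
ES_Release notes = max(EF_Integration tests=21, EF_Security audit=23, EF_Load testing=26, EF_Documentation=34) = 34; EF_Release notes = 34+9 = 43
Expected project duration μ = 43 days. Critical path: Database migration → Staging deploy → Documentation → Release notes.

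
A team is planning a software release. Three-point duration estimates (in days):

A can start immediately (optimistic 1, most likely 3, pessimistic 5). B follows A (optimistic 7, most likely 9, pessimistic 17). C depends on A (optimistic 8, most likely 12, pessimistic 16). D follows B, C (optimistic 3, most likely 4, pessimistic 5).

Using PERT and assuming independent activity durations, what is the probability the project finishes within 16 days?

te_A = (1 + 4·3 + 5)/6 = 18/6 = 3; σ²_A = ((5−1)/6)² = 0.444
te_B = (7 + 4·9 + 17)/6 = 60/6 = 10; σ²_B = ((17−7)/6)² = 2.778
te_C = (8 + 4·12 + 16)/6 = 72/6 = 12; σ²_C = ((16−8)/6)² = 1.778
te_D = (3 + 4·4 + 5)/6 = 24/6 = 4; σ²_D = ((5−3)/6)² = 0.111

Forward pass:
ES_A = 0; EF_A = 3
ES_B = 3; EF_B = 3+10 = 13
ES_C = 3; EF_C = 3+12 = 15
ES_D = max(EF_B=13, EF_C=15) = 15; EF_D = 15+4 = 19
Expected project duration μ = 19 days. Critical path: A → C → D.

Variance along critical path = 0.444 + 1.778 + 0.111 = 2.333; σ = √2.333 = 1.528 days.
Z = (16 − 19) / 1.528 = -1.964
P(T ≤ 16) = Φ(-1.964) ≈ 0.025

0.025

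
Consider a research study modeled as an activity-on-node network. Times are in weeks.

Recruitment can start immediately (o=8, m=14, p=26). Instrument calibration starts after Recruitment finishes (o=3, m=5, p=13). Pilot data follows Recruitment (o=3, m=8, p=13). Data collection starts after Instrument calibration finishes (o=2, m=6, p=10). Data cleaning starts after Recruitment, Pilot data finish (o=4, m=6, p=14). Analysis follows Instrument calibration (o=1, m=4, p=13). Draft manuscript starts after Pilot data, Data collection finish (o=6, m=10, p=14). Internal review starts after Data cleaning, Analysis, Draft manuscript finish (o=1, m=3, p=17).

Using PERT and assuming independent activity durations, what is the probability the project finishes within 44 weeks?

0.664

te_Recruitment = (8 + 4·14 + 26)/6 = 90/6 = 15; σ²_Recruitment = ((26−8)/6)² = 9.000
te_Instrument calibration = (3 + 4·5 + 13)/6 = 36/6 = 6; σ²_Instrument calibration = ((13−3)/6)² = 2.778
te_Pilot data = (3 + 4·8 + 13)/6 = 48/6 = 8; σ²_Pilot data = ((13−3)/6)² = 2.778
te_Data collection = (2 + 4·6 + 10)/6 = 36/6 = 6; σ²_Data collection = ((10−2)/6)² = 1.778
te_Data cleaning = (4 + 4·6 + 14)/6 = 42/6 = 7; σ²_Data cleaning = ((14−4)/6)² = 2.778
te_Analysis = (1 + 4·4 + 13)/6 = 30/6 = 5; σ²_Analysis = ((13−1)/6)² = 4.000
te_Draft manuscript = (6 + 4·10 + 14)/6 = 60/6 = 10; σ²_Draft manuscript = ((14−6)/6)² = 1.778
te_Internal review = (1 + 4·3 + 17)/6 = 30/6 = 5; σ²_Internal review = ((17−1)/6)² = 7.111

Forward pass:
ES_Recruitment = 0; EF_Recruitment = 15
ES_Instrument calibration = 15; EF_Instrument calibration = 15+6 = 21
ES_Pilot data = 15; EF_Pilot data = 15+8 = 23
ES_Data collection = 21; EF_Data collection = 21+6 = 27
ES_Data cleaning = max(EF_Recruitment=15, EF_Pilot data=23) = 23; EF_Data cleaning = 23+7 = 30
ES_Analysis = 21; EF_Analysis = 21+5 = 26
ES_Draft manuscript = max(EF_Pilot data=23, EF_Data collection=27) = 27; EF_Draft manuscript = 27+10 = 37
ES_Internal review = max(EF_Data cleaning=30, EF_Analysis=26, EF_Draft manuscript=37) = 37; EF_Internal review = 37+5 = 42
Expected project duration μ = 42 weeks. Critical path: Recruitment → Instrument calibration → Data collection → Draft manuscript → Internal review.

Variance along critical path = 9.000 + 2.778 + 1.778 + 1.778 + 7.111 = 22.444; σ = √22.444 = 4.738 weeks.
Z = (44 − 42) / 4.738 = 0.422
P(T ≤ 44) = Φ(0.422) ≈ 0.664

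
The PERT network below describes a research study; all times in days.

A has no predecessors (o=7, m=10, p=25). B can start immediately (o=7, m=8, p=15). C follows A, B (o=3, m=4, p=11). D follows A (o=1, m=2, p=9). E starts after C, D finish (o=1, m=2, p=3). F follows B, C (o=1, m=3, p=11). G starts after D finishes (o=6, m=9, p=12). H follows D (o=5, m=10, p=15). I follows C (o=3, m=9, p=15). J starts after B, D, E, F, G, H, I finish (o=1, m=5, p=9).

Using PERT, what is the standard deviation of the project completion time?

4.07 days

te_A = (7 + 4·10 + 25)/6 = 72/6 = 12; σ²_A = ((25−7)/6)² = 9.000
te_B = (7 + 4·8 + 15)/6 = 54/6 = 9; σ²_B = ((15−7)/6)² = 1.778
te_C = (3 + 4·4 + 11)/6 = 30/6 = 5; σ²_C = ((11−3)/6)² = 1.778
te_D = (1 + 4·2 + 9)/6 = 18/6 = 3; σ²_D = ((9−1)/6)² = 1.778
te_E = (1 + 4·2 + 3)/6 = 12/6 = 2; σ²_E = ((3−1)/6)² = 0.111
te_F = (1 + 4·3 + 11)/6 = 24/6 = 4; σ²_F = ((11−1)/6)² = 2.778
te_G = (6 + 4·9 + 12)/6 = 54/6 = 9; σ²_G = ((12−6)/6)² = 1.000
te_H = (5 + 4·10 + 15)/6 = 60/6 = 10; σ²_H = ((15−5)/6)² = 2.778
te_I = (3 + 4·9 + 15)/6 = 54/6 = 9; σ²_I = ((15−3)/6)² = 4.000
te_J = (1 + 4·5 + 9)/6 = 30/6 = 5; σ²_J = ((9−1)/6)² = 1.778

Forward pass:
ES_A = 0; EF_A = 12
ES_B = 0; EF_B = 9
ES_C = max(EF_A=12, EF_B=9) = 12; EF_C = 12+5 = 17
ES_D = 12; EF_D = 12+3 = 15
ES_E = max(EF_C=17, EF_D=15) = 17; EF_E = 17+2 = 19
ES_F = max(EF_B=9, EF_C=17) = 17; EF_F = 17+4 = 21
ES_G = 15; EF_G = 15+9 = 24
ES_H = 15; EF_H = 15+10 = 25
ES_I = 17; EF_I = 17+9 = 26
ES_J = max(EF_B=9, EF_D=15, EF_E=19, EF_F=21, EF_G=24, EF_H=25, EF_I=26) = 26; EF_J = 26+5 = 31
Expected project duration μ = 31 days. Critical path: A → C → I → J.

Variance along critical path = 9.000 + 1.778 + 4.000 + 1.778 = 16.556
σ = √16.556 = 4.069 days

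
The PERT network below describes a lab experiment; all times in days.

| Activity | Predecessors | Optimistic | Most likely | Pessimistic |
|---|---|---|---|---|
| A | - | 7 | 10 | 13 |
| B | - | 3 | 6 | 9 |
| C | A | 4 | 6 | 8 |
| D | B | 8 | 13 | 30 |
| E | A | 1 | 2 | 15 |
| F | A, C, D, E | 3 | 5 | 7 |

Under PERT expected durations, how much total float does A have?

te_A = (7 + 4·10 + 13)/6 = 60/6 = 10
te_B = (3 + 4·6 + 9)/6 = 36/6 = 6
te_C = (4 + 4·6 + 8)/6 = 36/6 = 6
te_D = (8 + 4·13 + 30)/6 = 90/6 = 15
te_E = (1 + 4·2 + 15)/6 = 24/6 = 4
te_F = (3 + 4·5 + 7)/6 = 30/6 = 5

Forward pass:
ES_A = 0; EF_A = 10
ES_B = 0; EF_B = 6
ES_C = 10; EF_C = 10+6 = 16
ES_D = 6; EF_D = 6+15 = 21
ES_E = 10; EF_E = 10+4 = 14
ES_F = max(EF_A=10, EF_C=16, EF_D=21, EF_E=14) = 21; EF_F = 21+5 = 26
Expected project duration μ = 26 days. Critical path: B → D → F.

Backward pass:
LF_F = 26; LS_F = 26−5 = 21
LF_E = LS_F = 21; LS_E = 21−4 = 17
LF_D = LS_F = 21; LS_D = 21−15 = 6
LF_C = LS_F = 21; LS_C = 21−6 = 15
LF_B = LS_D = 6; LS_B = 6−6 = 0
LF_A = min(LS_C=15, LS_E=17, LS_F=21) = 15; LS_A = 15−10 = 5
Slack_A = LS_A − ES_A = 5 − 0 = 5

5 days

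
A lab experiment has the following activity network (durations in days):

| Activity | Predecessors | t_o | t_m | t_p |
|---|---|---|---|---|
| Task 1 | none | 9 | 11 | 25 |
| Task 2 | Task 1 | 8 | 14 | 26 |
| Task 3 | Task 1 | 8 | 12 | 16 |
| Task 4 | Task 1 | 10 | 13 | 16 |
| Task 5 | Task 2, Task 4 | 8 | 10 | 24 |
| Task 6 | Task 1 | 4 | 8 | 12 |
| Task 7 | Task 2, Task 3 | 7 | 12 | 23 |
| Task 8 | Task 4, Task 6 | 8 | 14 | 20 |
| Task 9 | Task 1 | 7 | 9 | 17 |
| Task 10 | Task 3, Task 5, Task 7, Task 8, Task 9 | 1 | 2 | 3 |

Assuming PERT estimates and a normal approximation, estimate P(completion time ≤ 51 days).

0.951

te_Task 1 = (9 + 4·11 + 25)/6 = 78/6 = 13; σ²_Task 1 = ((25−9)/6)² = 7.111
te_Task 2 = (8 + 4·14 + 26)/6 = 90/6 = 15; σ²_Task 2 = ((26−8)/6)² = 9.000
te_Task 3 = (8 + 4·12 + 16)/6 = 72/6 = 12; σ²_Task 3 = ((16−8)/6)² = 1.778
te_Task 4 = (10 + 4·13 + 16)/6 = 78/6 = 13; σ²_Task 4 = ((16−10)/6)² = 1.000
te_Task 5 = (8 + 4·10 + 24)/6 = 72/6 = 12; σ²_Task 5 = ((24−8)/6)² = 7.111
te_Task 6 = (4 + 4·8 + 12)/6 = 48/6 = 8; σ²_Task 6 = ((12−4)/6)² = 1.778
te_Task 7 = (7 + 4·12 + 23)/6 = 78/6 = 13; σ²_Task 7 = ((23−7)/6)² = 7.111
te_Task 8 = (8 + 4·14 + 20)/6 = 84/6 = 14; σ²_Task 8 = ((20−8)/6)² = 4.000
te_Task 9 = (7 + 4·9 + 17)/6 = 60/6 = 10; σ²_Task 9 = ((17−7)/6)² = 2.778
te_Task 10 = (1 + 4·2 + 3)/6 = 12/6 = 2; σ²_Task 10 = ((3−1)/6)² = 0.111

Forward pass:
ES_Task 1 = 0; EF_Task 1 = 13
ES_Task 2 = 13; EF_Task 2 = 13+15 = 28
ES_Task 3 = 13; EF_Task 3 = 13+12 = 25
ES_Task 4 = 13; EF_Task 4 = 13+13 = 26
ES_Task 5 = max(EF_Task 2=28, EF_Task 4=26) = 28; EF_Task 5 = 28+12 = 40
ES_Task 6 = 13; EF_Task 6 = 13+8 = 21
ES_Task 7 = max(EF_Task 2=28, EF_Task 3=25) = 28; EF_Task 7 = 28+13 = 41
ES_Task 8 = max(EF_Task 4=26, EF_Task 6=21) = 26; EF_Task 8 = 26+14 = 40
ES_Task 9 = 13; EF_Task 9 = 13+10 = 23
ES_Task 10 = max(EF_Task 3=25, EF_Task 5=40, EF_Task 7=41, EF_Task 8=40, EF_Task 9=23) = 41; EF_Task 10 = 41+2 = 43
Expected project duration μ = 43 days. Critical path: Task 1 → Task 2 → Task 7 → Task 10.

Variance along critical path = 7.111 + 9.000 + 7.111 + 0.111 = 23.333; σ = √23.333 = 4.830 days.
Z = (51 − 43) / 4.830 = 1.656
P(T ≤ 51) = Φ(1.656) ≈ 0.951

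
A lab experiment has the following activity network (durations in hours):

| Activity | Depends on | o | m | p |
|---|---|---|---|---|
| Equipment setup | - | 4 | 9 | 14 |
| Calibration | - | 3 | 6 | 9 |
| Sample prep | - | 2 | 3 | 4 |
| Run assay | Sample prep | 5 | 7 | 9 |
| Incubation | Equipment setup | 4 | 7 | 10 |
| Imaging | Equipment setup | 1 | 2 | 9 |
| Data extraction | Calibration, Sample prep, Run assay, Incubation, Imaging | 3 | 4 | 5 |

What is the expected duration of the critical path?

te_Equipment setup = (4 + 4·9 + 14)/6 = 54/6 = 9
te_Calibration = (3 + 4·6 + 9)/6 = 36/6 = 6
te_Sample prep = (2 + 4·3 + 4)/6 = 18/6 = 3
te_Run assay = (5 + 4·7 + 9)/6 = 42/6 = 7
te_Incubation = (4 + 4·7 + 10)/6 = 42/6 = 7
te_Imaging = (1 + 4·2 + 9)/6 = 18/6 = 3
te_Data extraction = (3 + 4·4 + 5)/6 = 24/6 = 4

Forward pass:
ES_Equipment setup = 0; EF_Equipment setup = 9
ES_Calibration = 0; EF_Calibration = 6
ES_Sample prep = 0; EF_Sample prep = 3
ES_Run assay = 3; EF_Run assay = 3+7 = 10
ES_Incubation = 9; EF_Incubation = 9+7 = 16
ES_Imaging = 9; EF_Imaging = 9+3 = 12
ES_Data extraction = max(EF_Calibration=6, EF_Sample prep=3, EF_Run assay=10, EF_Incubation=16, EF_Imaging=12) = 16; EF_Data extraction = 16+4 = 20
Expected project duration μ = 20 hours. Critical path: Equipment setup → Incubation → Data extraction.

20 hours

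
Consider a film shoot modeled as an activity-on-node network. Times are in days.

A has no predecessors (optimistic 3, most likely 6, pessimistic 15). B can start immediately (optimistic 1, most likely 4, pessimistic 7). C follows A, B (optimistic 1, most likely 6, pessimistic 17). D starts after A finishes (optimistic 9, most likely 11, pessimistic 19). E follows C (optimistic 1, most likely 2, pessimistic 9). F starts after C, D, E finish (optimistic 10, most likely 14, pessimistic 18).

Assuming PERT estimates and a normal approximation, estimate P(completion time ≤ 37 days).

0.914

te_A = (3 + 4·6 + 15)/6 = 42/6 = 7; σ²_A = ((15−3)/6)² = 4.000
te_B = (1 + 4·4 + 7)/6 = 24/6 = 4; σ²_B = ((7−1)/6)² = 1.000
te_C = (1 + 4·6 + 17)/6 = 42/6 = 7; σ²_C = ((17−1)/6)² = 7.111
te_D = (9 + 4·11 + 19)/6 = 72/6 = 12; σ²_D = ((19−9)/6)² = 2.778
te_E = (1 + 4·2 + 9)/6 = 18/6 = 3; σ²_E = ((9−1)/6)² = 1.778
te_F = (10 + 4·14 + 18)/6 = 84/6 = 14; σ²_F = ((18−10)/6)² = 1.778

Forward pass:
ES_A = 0; EF_A = 7
ES_B = 0; EF_B = 4
ES_C = max(EF_A=7, EF_B=4) = 7; EF_C = 7+7 = 14
ES_D = 7; EF_D = 7+12 = 19
ES_E = 14; EF_E = 14+3 = 17
ES_F = max(EF_C=14, EF_D=19, EF_E=17) = 19; EF_F = 19+14 = 33
Expected project duration μ = 33 days. Critical path: A → D → F.

Variance along critical path = 4.000 + 2.778 + 1.778 = 8.556; σ = √8.556 = 2.925 days.
Z = (37 − 33) / 2.925 = 1.368
P(T ≤ 37) = Φ(1.368) ≈ 0.914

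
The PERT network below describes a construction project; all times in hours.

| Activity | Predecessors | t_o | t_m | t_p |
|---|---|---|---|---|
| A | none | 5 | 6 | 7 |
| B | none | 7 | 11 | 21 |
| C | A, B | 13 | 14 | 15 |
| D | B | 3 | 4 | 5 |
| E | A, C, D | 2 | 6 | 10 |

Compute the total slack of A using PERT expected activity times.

te_A = (5 + 4·6 + 7)/6 = 36/6 = 6
te_B = (7 + 4·11 + 21)/6 = 72/6 = 12
te_C = (13 + 4·14 + 15)/6 = 84/6 = 14
te_D = (3 + 4·4 + 5)/6 = 24/6 = 4
te_E = (2 + 4·6 + 10)/6 = 36/6 = 6

Forward pass:
ES_A = 0; EF_A = 6
ES_B = 0; EF_B = 12
ES_C = max(EF_A=6, EF_B=12) = 12; EF_C = 12+14 = 26
ES_D = 12; EF_D = 12+4 = 16
ES_E = max(EF_A=6, EF_C=26, EF_D=16) = 26; EF_E = 26+6 = 32
Expected project duration μ = 32 hours. Critical path: B → C → E.

Backward pass:
LF_E = 32; LS_E = 32−6 = 26
LF_D = LS_E = 26; LS_D = 26−4 = 22
LF_C = LS_E = 26; LS_C = 26−14 = 12
LF_B = min(LS_C=12, LS_D=22) = 12; LS_B = 12−12 = 0
LF_A = min(LS_C=12, LS_E=26) = 12; LS_A = 12−6 = 6
Slack_A = LS_A − ES_A = 6 − 0 = 6

6 hours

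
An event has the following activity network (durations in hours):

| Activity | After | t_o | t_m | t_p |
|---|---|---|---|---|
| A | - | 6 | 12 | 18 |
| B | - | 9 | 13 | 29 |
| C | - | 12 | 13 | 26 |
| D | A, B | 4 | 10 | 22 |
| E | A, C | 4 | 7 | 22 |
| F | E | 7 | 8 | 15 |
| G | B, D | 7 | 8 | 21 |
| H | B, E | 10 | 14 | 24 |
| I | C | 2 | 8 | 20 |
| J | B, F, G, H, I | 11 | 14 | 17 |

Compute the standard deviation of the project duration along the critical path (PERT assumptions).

4.57 hours

te_A = (6 + 4·12 + 18)/6 = 72/6 = 12; σ²_A = ((18−6)/6)² = 4.000
te_B = (9 + 4·13 + 29)/6 = 90/6 = 15; σ²_B = ((29−9)/6)² = 11.111
te_C = (12 + 4·13 + 26)/6 = 90/6 = 15; σ²_C = ((26−12)/6)² = 5.444
te_D = (4 + 4·10 + 22)/6 = 66/6 = 11; σ²_D = ((22−4)/6)² = 9.000
te_E = (4 + 4·7 + 22)/6 = 54/6 = 9; σ²_E = ((22−4)/6)² = 9.000
te_F = (7 + 4·8 + 15)/6 = 54/6 = 9; σ²_F = ((15−7)/6)² = 1.778
te_G = (7 + 4·8 + 21)/6 = 60/6 = 10; σ²_G = ((21−7)/6)² = 5.444
te_H = (10 + 4·14 + 24)/6 = 90/6 = 15; σ²_H = ((24−10)/6)² = 5.444
te_I = (2 + 4·8 + 20)/6 = 54/6 = 9; σ²_I = ((20−2)/6)² = 9.000
te_J = (11 + 4·14 + 17)/6 = 84/6 = 14; σ²_J = ((17−11)/6)² = 1.000

Forward pass:
ES_A = 0; EF_A = 12
ES_B = 0; EF_B = 15
ES_C = 0; EF_C = 15
ES_D = max(EF_A=12, EF_B=15) = 15; EF_D = 15+11 = 26
ES_E = max(EF_A=12, EF_C=15) = 15; EF_E = 15+9 = 24
ES_F = 24; EF_F = 24+9 = 33
ES_G = max(EF_B=15, EF_D=26) = 26; EF_G = 26+10 = 36
ES_H = max(EF_B=15, EF_E=24) = 24; EF_H = 24+15 = 39
ES_I = 15; EF_I = 15+9 = 24
ES_J = max(EF_B=15, EF_F=33, EF_G=36, EF_H=39, EF_I=24) = 39; EF_J = 39+14 = 53
Expected project duration μ = 53 hours. Critical path: C → E → H → J.

Variance along critical path = 5.444 + 9.000 + 5.444 + 1.000 = 20.889
σ = √20.889 = 4.570 hours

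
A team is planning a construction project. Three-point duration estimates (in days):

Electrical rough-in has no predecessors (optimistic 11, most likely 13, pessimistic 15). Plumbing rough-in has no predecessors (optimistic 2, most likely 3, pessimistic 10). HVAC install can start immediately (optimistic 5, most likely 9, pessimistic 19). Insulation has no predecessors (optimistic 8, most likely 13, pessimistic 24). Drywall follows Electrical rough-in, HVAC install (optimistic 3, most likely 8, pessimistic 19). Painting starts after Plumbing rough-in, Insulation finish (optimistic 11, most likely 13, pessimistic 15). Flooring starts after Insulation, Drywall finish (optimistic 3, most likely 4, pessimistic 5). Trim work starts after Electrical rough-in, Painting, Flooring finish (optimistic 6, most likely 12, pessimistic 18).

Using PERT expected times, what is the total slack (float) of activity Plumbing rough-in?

te_Electrical rough-in = (11 + 4·13 + 15)/6 = 78/6 = 13
te_Plumbing rough-in = (2 + 4·3 + 10)/6 = 24/6 = 4
te_HVAC install = (5 + 4·9 + 19)/6 = 60/6 = 10
te_Insulation = (8 + 4·13 + 24)/6 = 84/6 = 14
te_Drywall = (3 + 4·8 + 19)/6 = 54/6 = 9
te_Painting = (11 + 4·13 + 15)/6 = 78/6 = 13
te_Flooring = (3 + 4·4 + 5)/6 = 24/6 = 4
te_Trim work = (6 + 4·12 + 18)/6 = 72/6 = 12

Forward pass:
ES_Electrical rough-in = 0; EF_Electrical rough-in = 13
ES_Plumbing rough-in = 0; EF_Plumbing rough-in = 4
ES_HVAC install = 0; EF_HVAC install = 10
ES_Insulation = 0; EF_Insulation = 14
ES_Drywall = max(EF_Electrical rough-in=13, EF_HVAC install=10) = 13; EF_Drywall = 13+9 = 22
ES_Painting = max(EF_Plumbing rough-in=4, EF_Insulation=14) = 14; EF_Painting = 14+13 = 27
ES_Flooring = max(EF_Insulation=14, EF_Drywall=22) = 22; EF_Flooring = 22+4 = 26
ES_Trim work = max(EF_Electrical rough-in=13, EF_Painting=27, EF_Flooring=26) = 27; EF_Trim work = 27+12 = 39
Expected project duration μ = 39 days. Critical path: Insulation → Painting → Trim work.

Backward pass:
LF_Trim work = 39; LS_Trim work = 39−12 = 27
LF_Flooring = LS_Trim work = 27; LS_Flooring = 27−4 = 23
LF_Painting = LS_Trim work = 27; LS_Painting = 27−13 = 14
LF_Drywall = LS_Flooring = 23; LS_Drywall = 23−9 = 14
LF_Insulation = min(LS_Painting=14, LS_Flooring=23) = 14; LS_Insulation = 14−14 = 0
LF_HVAC install = LS_Drywall = 14; LS_HVAC install = 14−10 = 4
LF_Plumbing rough-in = LS_Painting = 14; LS_Plumbing rough-in = 14−4 = 10
LF_Electrical rough-in = min(LS_Drywall=14, LS_Trim work=27) = 14; LS_Electrical rough-in = 14−13 = 1
Slack_Plumbing rough-in = LS_Plumbing rough-in − ES_Plumbing rough-in = 10 − 0 = 10

10 days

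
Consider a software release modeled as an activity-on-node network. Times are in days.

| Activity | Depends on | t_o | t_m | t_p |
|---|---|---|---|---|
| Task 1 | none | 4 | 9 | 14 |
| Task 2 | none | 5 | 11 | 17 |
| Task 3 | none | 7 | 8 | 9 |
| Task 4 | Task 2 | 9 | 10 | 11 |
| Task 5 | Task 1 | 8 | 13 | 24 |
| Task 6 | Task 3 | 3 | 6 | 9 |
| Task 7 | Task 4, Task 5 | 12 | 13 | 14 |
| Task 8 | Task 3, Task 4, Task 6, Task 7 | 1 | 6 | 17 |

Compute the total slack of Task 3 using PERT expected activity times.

22 days

te_Task 1 = (4 + 4·9 + 14)/6 = 54/6 = 9
te_Task 2 = (5 + 4·11 + 17)/6 = 66/6 = 11
te_Task 3 = (7 + 4·8 + 9)/6 = 48/6 = 8
te_Task 4 = (9 + 4·10 + 11)/6 = 60/6 = 10
te_Task 5 = (8 + 4·13 + 24)/6 = 84/6 = 14
te_Task 6 = (3 + 4·6 + 9)/6 = 36/6 = 6
te_Task 7 = (12 + 4·13 + 14)/6 = 78/6 = 13
te_Task 8 = (1 + 4·6 + 17)/6 = 42/6 = 7

Forward pass:
ES_Task 1 = 0; EF_Task 1 = 9
ES_Task 2 = 0; EF_Task 2 = 11
ES_Task 3 = 0; EF_Task 3 = 8
ES_Task 4 = 11; EF_Task 4 = 11+10 = 21
ES_Task 5 = 9; EF_Task 5 = 9+14 = 23
ES_Task 6 = 8; EF_Task 6 = 8+6 = 14
ES_Task 7 = max(EF_Task 4=21, EF_Task 5=23) = 23; EF_Task 7 = 23+13 = 36
ES_Task 8 = max(EF_Task 3=8, EF_Task 4=21, EF_Task 6=14, EF_Task 7=36) = 36; EF_Task 8 = 36+7 = 43
Expected project duration μ = 43 days. Critical path: Task 1 → Task 5 → Task 7 → Task 8.

Backward pass:
LF_Task 8 = 43; LS_Task 8 = 43−7 = 36
LF_Task 7 = LS_Task 8 = 36; LS_Task 7 = 36−13 = 23
LF_Task 6 = LS_Task 8 = 36; LS_Task 6 = 36−6 = 30
LF_Task 5 = LS_Task 7 = 23; LS_Task 5 = 23−14 = 9
LF_Task 4 = min(LS_Task 7=23, LS_Task 8=36) = 23; LS_Task 4 = 23−10 = 13
LF_Task 3 = min(LS_Task 6=30, LS_Task 8=36) = 30; LS_Task 3 = 30−8 = 22
LF_Task 2 = LS_Task 4 = 13; LS_Task 2 = 13−11 = 2
LF_Task 1 = LS_Task 5 = 9; LS_Task 1 = 9−9 = 0
Slack_Task 3 = LS_Task 3 − ES_Task 3 = 22 − 0 = 22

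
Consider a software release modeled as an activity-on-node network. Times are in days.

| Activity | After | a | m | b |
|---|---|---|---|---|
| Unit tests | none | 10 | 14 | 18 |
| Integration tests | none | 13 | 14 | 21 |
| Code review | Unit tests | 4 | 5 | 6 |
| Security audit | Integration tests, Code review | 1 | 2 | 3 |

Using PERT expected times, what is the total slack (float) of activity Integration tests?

te_Unit tests = (10 + 4·14 + 18)/6 = 84/6 = 14
te_Integration tests = (13 + 4·14 + 21)/6 = 90/6 = 15
te_Code review = (4 + 4·5 + 6)/6 = 30/6 = 5
te_Security audit = (1 + 4·2 + 3)/6 = 12/6 = 2

Forward pass:
ES_Unit tests = 0; EF_Unit tests = 14
ES_Integration tests = 0; EF_Integration tests = 15
ES_Code review = 14; EF_Code review = 14+5 = 19
ES_Security audit = max(EF_Integration tests=15, EF_Code review=19) = 19; EF_Security audit = 19+2 = 21
Expected project duration μ = 21 days. Critical path: Unit tests → Code review → Security audit.

Backward pass:
LF_Security audit = 21; LS_Security audit = 21−2 = 19
LF_Code review = LS_Security audit = 19; LS_Code review = 19−5 = 14
LF_Integration tests = LS_Security audit = 19; LS_Integration tests = 19−15 = 4
LF_Unit tests = LS_Code review = 14; LS_Unit tests = 14−14 = 0
Slack_Integration tests = LS_Integration tests − ES_Integration tests = 4 − 0 = 4

4 days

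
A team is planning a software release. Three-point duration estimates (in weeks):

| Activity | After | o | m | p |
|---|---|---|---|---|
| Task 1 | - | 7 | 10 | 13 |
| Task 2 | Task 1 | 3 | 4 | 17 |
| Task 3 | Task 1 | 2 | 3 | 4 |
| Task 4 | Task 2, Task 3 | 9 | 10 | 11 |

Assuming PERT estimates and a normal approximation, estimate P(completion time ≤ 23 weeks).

0.121

te_Task 1 = (7 + 4·10 + 13)/6 = 60/6 = 10; σ²_Task 1 = ((13−7)/6)² = 1.000
te_Task 2 = (3 + 4·4 + 17)/6 = 36/6 = 6; σ²_Task 2 = ((17−3)/6)² = 5.444
te_Task 3 = (2 + 4·3 + 4)/6 = 18/6 = 3; σ²_Task 3 = ((4−2)/6)² = 0.111
te_Task 4 = (9 + 4·10 + 11)/6 = 60/6 = 10; σ²_Task 4 = ((11−9)/6)² = 0.111

Forward pass:
ES_Task 1 = 0; EF_Task 1 = 10
ES_Task 2 = 10; EF_Task 2 = 10+6 = 16
ES_Task 3 = 10; EF_Task 3 = 10+3 = 13
ES_Task 4 = max(EF_Task 2=16, EF_Task 3=13) = 16; EF_Task 4 = 16+10 = 26
Expected project duration μ = 26 weeks. Critical path: Task 1 → Task 2 → Task 4.

Variance along critical path = 1.000 + 5.444 + 0.111 = 6.556; σ = √6.556 = 2.560 weeks.
Z = (23 − 26) / 2.560 = -1.172
P(T ≤ 23) = Φ(-1.172) ≈ 0.121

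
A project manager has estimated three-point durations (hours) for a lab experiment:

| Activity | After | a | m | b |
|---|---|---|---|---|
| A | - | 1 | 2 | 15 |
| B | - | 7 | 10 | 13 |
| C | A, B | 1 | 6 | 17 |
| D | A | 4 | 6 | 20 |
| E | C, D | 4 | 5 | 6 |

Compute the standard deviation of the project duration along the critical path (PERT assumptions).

te_A = (1 + 4·2 + 15)/6 = 24/6 = 4; σ²_A = ((15−1)/6)² = 5.444
te_B = (7 + 4·10 + 13)/6 = 60/6 = 10; σ²_B = ((13−7)/6)² = 1.000
te_C = (1 + 4·6 + 17)/6 = 42/6 = 7; σ²_C = ((17−1)/6)² = 7.111
te_D = (4 + 4·6 + 20)/6 = 48/6 = 8; σ²_D = ((20−4)/6)² = 7.111
te_E = (4 + 4·5 + 6)/6 = 30/6 = 5; σ²_E = ((6−4)/6)² = 0.111

Forward pass:
ES_A = 0; EF_A = 4
ES_B = 0; EF_B = 10
ES_C = max(EF_A=4, EF_B=10) = 10; EF_C = 10+7 = 17
ES_D = 4; EF_D = 4+8 = 12
ES_E = max(EF_C=17, EF_D=12) = 17; EF_E = 17+5 = 22
Expected project duration μ = 22 hours. Critical path: B → C → E.

Variance along critical path = 1.000 + 7.111 + 0.111 = 8.222
σ = √8.222 = 2.867 hours

2.87 hours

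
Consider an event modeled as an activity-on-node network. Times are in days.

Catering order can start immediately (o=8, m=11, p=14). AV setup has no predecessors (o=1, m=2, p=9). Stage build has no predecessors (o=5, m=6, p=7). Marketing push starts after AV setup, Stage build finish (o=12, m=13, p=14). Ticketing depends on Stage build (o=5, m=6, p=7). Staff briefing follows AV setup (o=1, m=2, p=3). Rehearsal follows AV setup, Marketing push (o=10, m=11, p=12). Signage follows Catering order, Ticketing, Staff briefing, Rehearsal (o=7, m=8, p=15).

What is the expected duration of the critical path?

te_Catering order = (8 + 4·11 + 14)/6 = 66/6 = 11
te_AV setup = (1 + 4·2 + 9)/6 = 18/6 = 3
te_Stage build = (5 + 4·6 + 7)/6 = 36/6 = 6
te_Marketing push = (12 + 4·13 + 14)/6 = 78/6 = 13
te_Ticketing = (5 + 4·6 + 7)/6 = 36/6 = 6
te_Staff briefing = (1 + 4·2 + 3)/6 = 12/6 = 2
te_Rehearsal = (10 + 4·11 + 12)/6 = 66/6 = 11
te_Signage = (7 + 4·8 + 15)/6 = 54/6 = 9

Forward pass:
ES_Catering order = 0; EF_Catering order = 11
ES_AV setup = 0; EF_AV setup = 3
ES_Stage build = 0; EF_Stage build = 6
ES_Marketing push = max(EF_AV setup=3, EF_Stage build=6) = 6; EF_Marketing push = 6+13 = 19
ES_Ticketing = 6; EF_Ticketing = 6+6 = 12
ES_Staff briefing = 3; EF_Staff briefing = 3+2 = 5
ES_Rehearsal = max(EF_AV setup=3, EF_Marketing push=19) = 19; EF_Rehearsal = 19+11 = 30
ES_Signage = max(EF_Catering order=11, EF_Ticketing=12, EF_Staff briefing=5, EF_Rehearsal=30) = 30; EF_Signage = 30+9 = 39
Expected project duration μ = 39 days. Critical path: Stage build → Marketing push → Rehearsal → Signage.

39 days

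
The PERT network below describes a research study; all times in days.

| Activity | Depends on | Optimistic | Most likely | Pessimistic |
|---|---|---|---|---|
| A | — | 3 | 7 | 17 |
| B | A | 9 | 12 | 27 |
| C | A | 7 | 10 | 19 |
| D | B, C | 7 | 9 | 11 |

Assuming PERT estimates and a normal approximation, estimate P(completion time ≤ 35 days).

0.850

te_A = (3 + 4·7 + 17)/6 = 48/6 = 8; σ²_A = ((17−3)/6)² = 5.444
te_B = (9 + 4·12 + 27)/6 = 84/6 = 14; σ²_B = ((27−9)/6)² = 9.000
te_C = (7 + 4·10 + 19)/6 = 66/6 = 11; σ²_C = ((19−7)/6)² = 4.000
te_D = (7 + 4·9 + 11)/6 = 54/6 = 9; σ²_D = ((11−7)/6)² = 0.444

Forward pass:
ES_A = 0; EF_A = 8
ES_B = 8; EF_B = 8+14 = 22
ES_C = 8; EF_C = 8+11 = 19
ES_D = max(EF_B=22, EF_C=19) = 22; EF_D = 22+9 = 31
Expected project duration μ = 31 days. Critical path: A → B → D.

Variance along critical path = 5.444 + 9.000 + 0.444 = 14.889; σ = √14.889 = 3.859 days.
Z = (35 − 31) / 3.859 = 1.037
P(T ≤ 35) = Φ(1.037) ≈ 0.850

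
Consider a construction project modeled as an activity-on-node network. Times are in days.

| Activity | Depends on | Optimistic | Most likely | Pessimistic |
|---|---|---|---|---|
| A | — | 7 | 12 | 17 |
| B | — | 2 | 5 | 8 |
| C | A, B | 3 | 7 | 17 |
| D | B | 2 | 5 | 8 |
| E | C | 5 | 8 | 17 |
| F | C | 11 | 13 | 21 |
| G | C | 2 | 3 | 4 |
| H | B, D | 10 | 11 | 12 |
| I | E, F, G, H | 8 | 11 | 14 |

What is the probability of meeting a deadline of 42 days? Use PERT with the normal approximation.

te_A = (7 + 4·12 + 17)/6 = 72/6 = 12; σ²_A = ((17−7)/6)² = 2.778
te_B = (2 + 4·5 + 8)/6 = 30/6 = 5; σ²_B = ((8−2)/6)² = 1.000
te_C = (3 + 4·7 + 17)/6 = 48/6 = 8; σ²_C = ((17−3)/6)² = 5.444
te_D = (2 + 4·5 + 8)/6 = 30/6 = 5; σ²_D = ((8−2)/6)² = 1.000
te_E = (5 + 4·8 + 17)/6 = 54/6 = 9; σ²_E = ((17−5)/6)² = 4.000
te_F = (11 + 4·13 + 21)/6 = 84/6 = 14; σ²_F = ((21−11)/6)² = 2.778
te_G = (2 + 4·3 + 4)/6 = 18/6 = 3; σ²_G = ((4−2)/6)² = 0.111
te_H = (10 + 4·11 + 12)/6 = 66/6 = 11; σ²_H = ((12−10)/6)² = 0.111
te_I = (8 + 4·11 + 14)/6 = 66/6 = 11; σ²_I = ((14−8)/6)² = 1.000

Forward pass:
ES_A = 0; EF_A = 12
ES_B = 0; EF_B = 5
ES_C = max(EF_A=12, EF_B=5) = 12; EF_C = 12+8 = 20
ES_D = 5; EF_D = 5+5 = 10
ES_E = 20; EF_E = 20+9 = 29
ES_F = 20; EF_F = 20+14 = 34
ES_G = 20; EF_G = 20+3 = 23
ES_H = max(EF_B=5, EF_D=10) = 10; EF_H = 10+11 = 21
ES_I = max(EF_E=29, EF_F=34, EF_G=23, EF_H=21) = 34; EF_I = 34+11 = 45
Expected project duration μ = 45 days. Critical path: A → C → F → I.

Variance along critical path = 2.778 + 5.444 + 2.778 + 1.000 = 12.000; σ = √12.000 = 3.464 days.
Z = (42 − 45) / 3.464 = -0.866
P(T ≤ 42) = Φ(-0.866) ≈ 0.193

0.193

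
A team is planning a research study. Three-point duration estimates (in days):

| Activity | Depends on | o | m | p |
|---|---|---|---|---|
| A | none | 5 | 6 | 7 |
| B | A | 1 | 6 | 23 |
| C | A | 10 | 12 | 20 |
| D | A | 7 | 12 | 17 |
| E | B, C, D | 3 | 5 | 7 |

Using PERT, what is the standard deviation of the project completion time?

te_A = (5 + 4·6 + 7)/6 = 36/6 = 6; σ²_A = ((7−5)/6)² = 0.111
te_B = (1 + 4·6 + 23)/6 = 48/6 = 8; σ²_B = ((23−1)/6)² = 13.444
te_C = (10 + 4·12 + 20)/6 = 78/6 = 13; σ²_C = ((20−10)/6)² = 2.778
te_D = (7 + 4·12 + 17)/6 = 72/6 = 12; σ²_D = ((17−7)/6)² = 2.778
te_E = (3 + 4·5 + 7)/6 = 30/6 = 5; σ²_E = ((7−3)/6)² = 0.444

Forward pass:
ES_A = 0; EF_A = 6
ES_B = 6; EF_B = 6+8 = 14
ES_C = 6; EF_C = 6+13 = 19
ES_D = 6; EF_D = 6+12 = 18
ES_E = max(EF_B=14, EF_C=19, EF_D=18) = 19; EF_E = 19+5 = 24
Expected project duration μ = 24 days. Critical path: A → C → E.

Variance along critical path = 0.111 + 2.778 + 0.444 = 3.333
σ = √3.333 = 1.826 days

1.83 days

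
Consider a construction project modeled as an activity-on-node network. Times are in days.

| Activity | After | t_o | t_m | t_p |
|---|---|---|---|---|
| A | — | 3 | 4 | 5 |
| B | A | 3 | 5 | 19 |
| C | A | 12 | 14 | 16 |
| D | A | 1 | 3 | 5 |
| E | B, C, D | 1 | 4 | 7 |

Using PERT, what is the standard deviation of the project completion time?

1.25 days

te_A = (3 + 4·4 + 5)/6 = 24/6 = 4; σ²_A = ((5−3)/6)² = 0.111
te_B = (3 + 4·5 + 19)/6 = 42/6 = 7; σ²_B = ((19−3)/6)² = 7.111
te_C = (12 + 4·14 + 16)/6 = 84/6 = 14; σ²_C = ((16−12)/6)² = 0.444
te_D = (1 + 4·3 + 5)/6 = 18/6 = 3; σ²_D = ((5−1)/6)² = 0.444
te_E = (1 + 4·4 + 7)/6 = 24/6 = 4; σ²_E = ((7−1)/6)² = 1.000

Forward pass:
ES_A = 0; EF_A = 4
ES_B = 4; EF_B = 4+7 = 11
ES_C = 4; EF_C = 4+14 = 18
ES_D = 4; EF_D = 4+3 = 7
ES_E = max(EF_B=11, EF_C=18, EF_D=7) = 18; EF_E = 18+4 = 22
Expected project duration μ = 22 days. Critical path: A → C → E.

Variance along critical path = 0.111 + 0.444 + 1.000 = 1.556
σ = √1.556 = 1.247 days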